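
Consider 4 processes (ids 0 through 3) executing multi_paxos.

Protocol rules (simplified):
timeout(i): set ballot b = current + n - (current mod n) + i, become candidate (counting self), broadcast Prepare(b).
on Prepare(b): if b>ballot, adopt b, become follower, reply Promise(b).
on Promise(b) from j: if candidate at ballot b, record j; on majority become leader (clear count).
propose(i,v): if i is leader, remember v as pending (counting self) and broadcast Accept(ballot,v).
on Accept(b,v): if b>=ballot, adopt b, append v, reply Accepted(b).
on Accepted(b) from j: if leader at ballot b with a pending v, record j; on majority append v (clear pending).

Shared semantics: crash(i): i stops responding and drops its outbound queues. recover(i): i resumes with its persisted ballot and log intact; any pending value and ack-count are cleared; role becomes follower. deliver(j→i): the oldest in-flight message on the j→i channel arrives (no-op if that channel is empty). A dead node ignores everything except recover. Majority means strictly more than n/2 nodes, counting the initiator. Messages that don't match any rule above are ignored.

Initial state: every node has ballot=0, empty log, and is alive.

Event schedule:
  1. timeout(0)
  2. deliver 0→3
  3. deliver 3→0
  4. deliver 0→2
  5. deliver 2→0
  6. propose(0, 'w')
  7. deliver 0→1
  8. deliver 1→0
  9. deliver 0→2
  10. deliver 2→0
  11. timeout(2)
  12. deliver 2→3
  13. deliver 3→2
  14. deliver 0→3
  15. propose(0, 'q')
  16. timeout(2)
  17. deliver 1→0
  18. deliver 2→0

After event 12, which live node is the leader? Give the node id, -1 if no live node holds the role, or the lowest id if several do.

step 1 timeout(0): 0={cand,b=4,log=-}
step 2 deliver 0→3: 3={foll,b=4,log=-}
step 3 deliver 3→0: —
step 4 deliver 0→2: 2={foll,b=4,log=-}
step 5 deliver 2→0: 0={lead,b=4,log=-}
step 6 propose(0,'w'): —
step 7 deliver 0→1: 1={foll,b=4,log=-}
step 8 deliver 1→0: —
step 9 deliver 0→2: 2={foll,b=4,log=w}
step 10 deliver 2→0: —
step 11 timeout(2): 2={cand,b=10,log=w}
step 12 deliver 2→3: 3={foll,b=10,log=-}

0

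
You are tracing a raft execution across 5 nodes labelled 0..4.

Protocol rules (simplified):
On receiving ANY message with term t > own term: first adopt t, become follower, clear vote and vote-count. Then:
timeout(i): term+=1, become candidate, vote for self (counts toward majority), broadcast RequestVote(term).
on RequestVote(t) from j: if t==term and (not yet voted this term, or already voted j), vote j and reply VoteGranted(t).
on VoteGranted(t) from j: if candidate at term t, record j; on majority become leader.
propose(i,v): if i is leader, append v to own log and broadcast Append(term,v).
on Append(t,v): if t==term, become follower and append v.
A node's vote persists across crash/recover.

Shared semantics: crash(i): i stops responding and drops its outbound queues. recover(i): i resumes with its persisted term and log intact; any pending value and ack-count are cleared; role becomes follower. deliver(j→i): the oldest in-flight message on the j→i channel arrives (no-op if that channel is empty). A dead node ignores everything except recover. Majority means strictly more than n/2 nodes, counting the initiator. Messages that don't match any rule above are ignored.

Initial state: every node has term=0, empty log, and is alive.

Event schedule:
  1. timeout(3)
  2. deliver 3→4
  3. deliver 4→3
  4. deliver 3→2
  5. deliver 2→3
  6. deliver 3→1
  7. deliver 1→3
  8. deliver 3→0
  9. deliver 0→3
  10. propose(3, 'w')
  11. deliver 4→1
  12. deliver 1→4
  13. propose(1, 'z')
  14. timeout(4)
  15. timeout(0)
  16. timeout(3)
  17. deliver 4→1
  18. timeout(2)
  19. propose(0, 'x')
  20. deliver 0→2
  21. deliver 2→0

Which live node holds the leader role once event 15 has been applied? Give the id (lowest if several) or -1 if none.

1. timeout(3):  <3:cand t1 ->
2. deliver 3→4:  <4:foll t1 ->
3. deliver 4→3:  nop
4. deliver 3→2:  <2:foll t1 ->
5. deliver 2→3:  <3:lead t1 ->
6. deliver 3→1:  <1:foll t1 ->
7. deliver 1→3:  nop
8. deliver 3→0:  <0:foll t1 ->
9. deliver 0→3:  nop
10. propose(3,'w'):  <3:lead t1 w>
11. deliver 4→1:  nop
12. deliver 1→4:  nop
13. propose(1,'z'):  nop
14. timeout(4):  <4:cand t2 ->
15. timeout(0):  <0:cand t2 ->

3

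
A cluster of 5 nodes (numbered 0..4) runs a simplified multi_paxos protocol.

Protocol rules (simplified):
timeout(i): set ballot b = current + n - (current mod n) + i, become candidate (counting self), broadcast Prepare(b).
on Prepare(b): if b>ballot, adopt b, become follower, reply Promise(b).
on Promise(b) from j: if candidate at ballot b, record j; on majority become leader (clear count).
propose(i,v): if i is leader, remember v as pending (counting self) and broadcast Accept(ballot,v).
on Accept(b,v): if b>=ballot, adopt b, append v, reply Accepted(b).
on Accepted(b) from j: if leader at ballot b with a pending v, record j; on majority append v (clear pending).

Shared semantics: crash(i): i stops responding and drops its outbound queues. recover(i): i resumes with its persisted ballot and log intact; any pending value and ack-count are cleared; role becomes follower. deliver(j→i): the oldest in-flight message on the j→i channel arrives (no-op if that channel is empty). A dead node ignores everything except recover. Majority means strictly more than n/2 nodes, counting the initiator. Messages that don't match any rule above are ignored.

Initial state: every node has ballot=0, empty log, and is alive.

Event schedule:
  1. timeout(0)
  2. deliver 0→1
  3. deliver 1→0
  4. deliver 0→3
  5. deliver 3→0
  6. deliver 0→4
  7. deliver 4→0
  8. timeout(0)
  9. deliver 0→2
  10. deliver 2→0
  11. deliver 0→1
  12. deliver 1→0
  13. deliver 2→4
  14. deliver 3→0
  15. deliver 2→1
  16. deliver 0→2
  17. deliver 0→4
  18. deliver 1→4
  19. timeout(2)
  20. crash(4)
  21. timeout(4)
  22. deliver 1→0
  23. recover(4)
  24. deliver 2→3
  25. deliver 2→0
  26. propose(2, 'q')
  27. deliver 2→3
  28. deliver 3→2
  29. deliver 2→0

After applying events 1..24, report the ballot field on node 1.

step 1 timeout(0): 0={cand,b=5,log=-}
step 2 deliver 0→1: 1={foll,b=5,log=-}
step 3 deliver 1→0: —
step 4 deliver 0→3: 3={foll,b=5,log=-}
step 5 deliver 3→0: 0={lead,b=5,log=-}
step 6 deliver 0→4: 4={foll,b=5,log=-}
step 7 deliver 4→0: —
step 8 timeout(0): 0={cand,b=10,log=-}
step 9 deliver 0→2: 2={foll,b=5,log=-}
step 10 deliver 2→0: —
step 11 deliver 0→1: 1={foll,b=10,log=-}
step 12 deliver 1→0: —
step 13 deliver 2→4: —
step 14 deliver 3→0: —
step 15 deliver 2→1: —
step 16 deliver 0→2: 2={foll,b=10,log=-}
step 17 deliver 0→4: 4={foll,b=10,log=-}
step 18 deliver 1→4: —
step 19 timeout(2): 2={cand,b=17,log=-}
step 20 crash(4): 4={✗foll,b=10,log=-}
step 21 timeout(4): —
step 22 deliver 1→0: —
step 23 recover(4): 4={foll,b=10,log=-}
step 24 deliver 2→3: 3={foll,b=17,log=-}

10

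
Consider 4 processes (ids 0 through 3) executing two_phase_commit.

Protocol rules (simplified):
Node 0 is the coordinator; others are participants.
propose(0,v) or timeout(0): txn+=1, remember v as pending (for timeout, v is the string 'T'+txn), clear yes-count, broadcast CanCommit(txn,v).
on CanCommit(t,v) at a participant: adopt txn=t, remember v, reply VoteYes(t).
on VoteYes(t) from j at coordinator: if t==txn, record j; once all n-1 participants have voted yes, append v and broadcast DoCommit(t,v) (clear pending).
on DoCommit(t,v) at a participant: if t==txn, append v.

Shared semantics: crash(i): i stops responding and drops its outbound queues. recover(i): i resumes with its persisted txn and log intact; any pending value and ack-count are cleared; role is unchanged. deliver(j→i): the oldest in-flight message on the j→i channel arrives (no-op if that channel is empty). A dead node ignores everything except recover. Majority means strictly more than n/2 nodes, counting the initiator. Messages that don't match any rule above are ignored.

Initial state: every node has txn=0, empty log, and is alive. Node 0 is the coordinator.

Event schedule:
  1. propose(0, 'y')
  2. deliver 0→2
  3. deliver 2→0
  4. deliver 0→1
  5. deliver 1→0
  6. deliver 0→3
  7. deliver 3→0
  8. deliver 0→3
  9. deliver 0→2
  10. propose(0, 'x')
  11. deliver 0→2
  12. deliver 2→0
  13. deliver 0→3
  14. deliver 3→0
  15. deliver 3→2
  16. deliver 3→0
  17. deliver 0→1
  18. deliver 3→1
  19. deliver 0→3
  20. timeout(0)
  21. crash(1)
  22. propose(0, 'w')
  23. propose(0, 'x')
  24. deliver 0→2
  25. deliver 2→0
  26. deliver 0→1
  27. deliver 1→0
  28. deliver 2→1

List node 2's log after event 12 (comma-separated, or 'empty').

y

e1 propose(0,'y'): 0[coor,t=1,-]
e2 deliver 0→2: 2[part,t=1,-]
e3 deliver 2→0: ·
e4 deliver 0→1: 1[part,t=1,-]
e5 deliver 1→0: ·
e6 deliver 0→3: 3[part,t=1,-]
e7 deliver 3→0: 0[coor,t=1,y]
e8 deliver 0→3: 3[part,t=1,y]
e9 deliver 0→2: 2[part,t=1,y]
e10 propose(0,'x'): 0[coor,t=2,y]
e11 deliver 0→2: 2[part,t=2,y]
e12 deliver 2→0: ·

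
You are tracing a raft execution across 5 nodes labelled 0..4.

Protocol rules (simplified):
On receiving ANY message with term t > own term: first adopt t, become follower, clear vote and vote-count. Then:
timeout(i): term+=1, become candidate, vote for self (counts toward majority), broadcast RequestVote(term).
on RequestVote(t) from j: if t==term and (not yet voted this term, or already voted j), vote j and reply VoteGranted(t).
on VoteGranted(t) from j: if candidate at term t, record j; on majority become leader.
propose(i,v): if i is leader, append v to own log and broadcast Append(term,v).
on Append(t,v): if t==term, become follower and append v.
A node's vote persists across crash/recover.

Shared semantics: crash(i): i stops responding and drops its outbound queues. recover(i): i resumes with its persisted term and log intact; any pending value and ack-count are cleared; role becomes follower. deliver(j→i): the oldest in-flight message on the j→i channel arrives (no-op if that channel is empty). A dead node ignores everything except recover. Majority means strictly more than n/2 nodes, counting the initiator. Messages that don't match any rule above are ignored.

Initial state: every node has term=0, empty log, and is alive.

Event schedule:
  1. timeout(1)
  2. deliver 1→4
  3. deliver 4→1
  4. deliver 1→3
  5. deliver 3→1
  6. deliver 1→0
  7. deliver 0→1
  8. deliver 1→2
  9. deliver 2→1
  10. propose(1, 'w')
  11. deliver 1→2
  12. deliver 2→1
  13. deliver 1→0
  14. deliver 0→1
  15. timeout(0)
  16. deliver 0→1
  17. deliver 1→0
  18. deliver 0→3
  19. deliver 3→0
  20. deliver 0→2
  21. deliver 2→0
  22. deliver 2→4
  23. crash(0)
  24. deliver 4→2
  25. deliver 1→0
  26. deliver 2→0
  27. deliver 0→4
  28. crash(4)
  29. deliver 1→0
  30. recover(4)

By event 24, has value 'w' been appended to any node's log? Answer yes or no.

yes

1. timeout(1):  <1:cand t1 ->
2. deliver 1→4:  <4:foll t1 ->
3. deliver 4→1:  nop
4. deliver 1→3:  <3:foll t1 ->
5. deliver 3→1:  <1:lead t1 ->
6. deliver 1→0:  <0:foll t1 ->
7. deliver 0→1:  nop
8. deliver 1→2:  <2:foll t1 ->
9. deliver 2→1:  nop
10. propose(1,'w'):  <1:lead t1 w>
11. deliver 1→2:  <2:foll t1 w>
12. deliver 2→1:  nop
13. deliver 1→0:  <0:foll t1 w>
14. deliver 0→1:  nop
15. timeout(0):  <0:cand t2 w>
16. deliver 0→1:  <1:foll t2 w>
17. deliver 1→0:  nop
18. deliver 0→3:  <3:foll t2 ->
19. deliver 3→0:  <0:lead t2 w>
20. deliver 0→2:  <2:foll t2 w>
21. deliver 2→0:  nop
22. deliver 2→4:  nop
23. crash(0):  <0:✗lead t2 w>
24. deliver 4→2:  nop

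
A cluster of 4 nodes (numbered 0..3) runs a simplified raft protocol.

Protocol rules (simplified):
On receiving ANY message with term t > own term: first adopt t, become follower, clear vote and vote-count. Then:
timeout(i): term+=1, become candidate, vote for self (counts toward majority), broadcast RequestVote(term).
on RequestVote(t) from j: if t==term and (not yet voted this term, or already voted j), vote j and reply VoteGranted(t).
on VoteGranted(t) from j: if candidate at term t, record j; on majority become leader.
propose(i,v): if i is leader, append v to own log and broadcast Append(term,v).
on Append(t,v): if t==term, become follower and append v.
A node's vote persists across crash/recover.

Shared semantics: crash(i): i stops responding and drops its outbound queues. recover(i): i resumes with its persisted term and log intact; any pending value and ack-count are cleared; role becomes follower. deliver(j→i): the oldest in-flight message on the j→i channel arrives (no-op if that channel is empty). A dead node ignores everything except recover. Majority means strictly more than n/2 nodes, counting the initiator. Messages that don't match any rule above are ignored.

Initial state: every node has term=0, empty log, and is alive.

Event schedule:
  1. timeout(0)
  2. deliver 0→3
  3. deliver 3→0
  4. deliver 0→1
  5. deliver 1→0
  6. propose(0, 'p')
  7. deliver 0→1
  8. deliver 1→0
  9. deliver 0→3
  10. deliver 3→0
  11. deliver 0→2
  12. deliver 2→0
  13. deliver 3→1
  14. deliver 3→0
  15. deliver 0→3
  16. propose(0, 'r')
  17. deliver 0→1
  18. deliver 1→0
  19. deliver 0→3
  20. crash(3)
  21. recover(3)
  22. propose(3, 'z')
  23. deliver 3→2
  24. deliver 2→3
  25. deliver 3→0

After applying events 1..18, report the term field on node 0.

1

step 1 timeout(0): 0={cand,t=1,log=-}
step 2 deliver 0→3: 3={foll,t=1,log=-}
step 3 deliver 3→0: —
step 4 deliver 0→1: 1={foll,t=1,log=-}
step 5 deliver 1→0: 0={lead,t=1,log=-}
step 6 propose(0,'p'): 0={lead,t=1,log=p}
step 7 deliver 0→1: 1={foll,t=1,log=p}
step 8 deliver 1→0: —
step 9 deliver 0→3: 3={foll,t=1,log=p}
step 10 deliver 3→0: —
step 11 deliver 0→2: 2={foll,t=1,log=-}
step 12 deliver 2→0: —
step 13 deliver 3→1: —
step 14 deliver 3→0: —
step 15 deliver 0→3: —
step 16 propose(0,'r'): 0={lead,t=1,log=p,r}
step 17 deliver 0→1: 1={foll,t=1,log=p,r}
step 18 deliver 1→0: —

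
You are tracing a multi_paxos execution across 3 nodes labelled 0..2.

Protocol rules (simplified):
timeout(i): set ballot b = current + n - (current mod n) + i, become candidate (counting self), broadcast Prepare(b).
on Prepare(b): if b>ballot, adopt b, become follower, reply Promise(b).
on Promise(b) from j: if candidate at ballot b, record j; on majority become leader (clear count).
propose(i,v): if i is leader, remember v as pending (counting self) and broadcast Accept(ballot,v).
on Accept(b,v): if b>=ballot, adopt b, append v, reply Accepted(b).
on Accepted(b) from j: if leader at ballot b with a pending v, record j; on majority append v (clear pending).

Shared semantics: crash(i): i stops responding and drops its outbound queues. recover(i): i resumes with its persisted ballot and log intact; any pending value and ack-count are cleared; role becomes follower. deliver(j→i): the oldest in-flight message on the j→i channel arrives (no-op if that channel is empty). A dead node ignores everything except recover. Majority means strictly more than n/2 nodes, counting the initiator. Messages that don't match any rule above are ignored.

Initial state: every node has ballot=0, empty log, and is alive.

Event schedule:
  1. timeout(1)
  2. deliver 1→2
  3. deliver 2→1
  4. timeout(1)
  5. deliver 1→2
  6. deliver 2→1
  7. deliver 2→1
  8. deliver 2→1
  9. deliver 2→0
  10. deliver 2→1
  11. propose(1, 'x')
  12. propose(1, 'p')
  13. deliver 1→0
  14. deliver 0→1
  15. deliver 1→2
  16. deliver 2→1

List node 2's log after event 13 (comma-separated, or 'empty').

empty

e1 timeout(1): 1[cand,b=4,-]
e2 deliver 1→2: 2[foll,b=4,-]
e3 deliver 2→1: 1[lead,b=4,-]
e4 timeout(1): 1[cand,b=7,-]
e5 deliver 1→2: 2[foll,b=7,-]
e6 deliver 2→1: 1[lead,b=7,-]
e7 deliver 2→1: ·
e8 deliver 2→1: ·
e9 deliver 2→0: ·
e10 deliver 2→1: ·
e11 propose(1,'x'): ·
e12 propose(1,'p'): ·
e13 deliver 1→0: 0[foll,b=4,-]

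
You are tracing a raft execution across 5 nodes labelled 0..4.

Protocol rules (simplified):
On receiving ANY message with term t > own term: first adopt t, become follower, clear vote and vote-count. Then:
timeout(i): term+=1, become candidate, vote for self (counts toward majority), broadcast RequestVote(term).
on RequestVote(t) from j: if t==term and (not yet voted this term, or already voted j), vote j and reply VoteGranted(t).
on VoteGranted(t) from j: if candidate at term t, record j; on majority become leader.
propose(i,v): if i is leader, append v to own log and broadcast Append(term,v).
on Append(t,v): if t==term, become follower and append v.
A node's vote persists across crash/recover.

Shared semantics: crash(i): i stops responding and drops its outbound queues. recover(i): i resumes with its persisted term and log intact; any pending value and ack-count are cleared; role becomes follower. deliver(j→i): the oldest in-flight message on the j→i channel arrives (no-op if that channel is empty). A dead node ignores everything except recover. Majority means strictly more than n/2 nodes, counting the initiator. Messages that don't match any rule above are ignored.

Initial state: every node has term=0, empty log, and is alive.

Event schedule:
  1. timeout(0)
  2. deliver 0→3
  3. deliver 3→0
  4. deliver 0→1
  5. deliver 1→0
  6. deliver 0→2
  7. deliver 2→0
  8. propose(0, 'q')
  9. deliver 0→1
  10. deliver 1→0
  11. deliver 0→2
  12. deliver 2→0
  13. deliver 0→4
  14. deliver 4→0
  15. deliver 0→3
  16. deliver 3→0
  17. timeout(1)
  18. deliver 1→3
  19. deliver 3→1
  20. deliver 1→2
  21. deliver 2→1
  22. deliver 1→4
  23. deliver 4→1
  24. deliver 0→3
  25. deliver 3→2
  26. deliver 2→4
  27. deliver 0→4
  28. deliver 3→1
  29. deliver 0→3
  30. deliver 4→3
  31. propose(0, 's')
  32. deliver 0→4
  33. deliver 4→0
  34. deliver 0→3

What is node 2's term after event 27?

2

after 1 — timeout(0): n0:cand/t1/[-]
after 2 — deliver 0→3: n3:foll/t1/[-]
after 3 — deliver 3→0: ·
after 4 — deliver 0→1: n1:foll/t1/[-]
after 5 — deliver 1→0: n0:lead/t1/[-]
after 6 — deliver 0→2: n2:foll/t1/[-]
after 7 — deliver 2→0: ·
after 8 — propose(0,'q'): n0:lead/t1/[q]
after 9 — deliver 0→1: n1:foll/t1/[q]
after 10 — deliver 1→0: ·
after 11 — deliver 0→2: n2:foll/t1/[q]
after 12 — deliver 2→0: ·
after 13 — deliver 0→4: n4:foll/t1/[-]
after 14 — deliver 4→0: ·
after 15 — deliver 0→3: n3:foll/t1/[q]
after 16 — deliver 3→0: ·
after 17 — timeout(1): n1:cand/t2/[q]
after 18 — deliver 1→3: n3:foll/t2/[q]
after 19 — deliver 3→1: ·
after 20 — deliver 1→2: n2:foll/t2/[q]
after 21 — deliver 2→1: n1:lead/t2/[q]
after 22 — deliver 1→4: n4:foll/t2/[-]
after 23 — deliver 4→1: ·
after 24 — deliver 0→3: ·
after 25 — deliver 3→2: ·
after 26 — deliver 2→4: ·
after 27 — deliver 0→4: ·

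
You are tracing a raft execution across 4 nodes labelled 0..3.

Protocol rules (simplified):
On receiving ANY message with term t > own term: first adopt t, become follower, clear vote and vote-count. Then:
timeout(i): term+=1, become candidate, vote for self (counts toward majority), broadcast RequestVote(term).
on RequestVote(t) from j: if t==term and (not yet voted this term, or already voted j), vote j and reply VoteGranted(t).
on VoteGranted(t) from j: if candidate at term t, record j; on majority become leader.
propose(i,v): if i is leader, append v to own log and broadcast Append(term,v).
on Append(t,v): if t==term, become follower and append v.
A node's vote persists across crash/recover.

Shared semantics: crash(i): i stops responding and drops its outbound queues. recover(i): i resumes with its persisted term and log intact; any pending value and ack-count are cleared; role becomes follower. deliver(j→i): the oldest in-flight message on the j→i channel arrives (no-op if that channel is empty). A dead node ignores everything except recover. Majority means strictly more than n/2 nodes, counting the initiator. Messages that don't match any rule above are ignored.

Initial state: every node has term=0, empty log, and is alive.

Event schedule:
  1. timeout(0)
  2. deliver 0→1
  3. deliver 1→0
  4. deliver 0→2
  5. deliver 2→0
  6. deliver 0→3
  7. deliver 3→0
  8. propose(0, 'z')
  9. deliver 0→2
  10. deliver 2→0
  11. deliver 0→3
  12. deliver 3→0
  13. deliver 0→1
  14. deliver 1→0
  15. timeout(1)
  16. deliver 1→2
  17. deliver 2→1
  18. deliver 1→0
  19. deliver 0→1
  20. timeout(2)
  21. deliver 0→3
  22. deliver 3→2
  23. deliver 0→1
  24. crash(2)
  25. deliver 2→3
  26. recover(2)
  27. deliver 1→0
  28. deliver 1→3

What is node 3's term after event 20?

step 1 timeout(0): 0={cand,t=1,log=-}
step 2 deliver 0→1: 1={foll,t=1,log=-}
step 3 deliver 1→0: —
step 4 deliver 0→2: 2={foll,t=1,log=-}
step 5 deliver 2→0: 0={lead,t=1,log=-}
step 6 deliver 0→3: 3={foll,t=1,log=-}
step 7 deliver 3→0: —
step 8 propose(0,'z'): 0={lead,t=1,log=z}
step 9 deliver 0→2: 2={foll,t=1,log=z}
step 10 deliver 2→0: —
step 11 deliver 0→3: 3={foll,t=1,log=z}
step 12 deliver 3→0: —
step 13 deliver 0→1: 1={foll,t=1,log=z}
step 14 deliver 1→0: —
step 15 timeout(1): 1={cand,t=2,log=z}
step 16 deliver 1→2: 2={foll,t=2,log=z}
step 17 deliver 2→1: —
step 18 deliver 1→0: 0={foll,t=2,log=z}
step 19 deliver 0→1: 1={lead,t=2,log=z}
step 20 timeout(2): 2={cand,t=3,log=z}

1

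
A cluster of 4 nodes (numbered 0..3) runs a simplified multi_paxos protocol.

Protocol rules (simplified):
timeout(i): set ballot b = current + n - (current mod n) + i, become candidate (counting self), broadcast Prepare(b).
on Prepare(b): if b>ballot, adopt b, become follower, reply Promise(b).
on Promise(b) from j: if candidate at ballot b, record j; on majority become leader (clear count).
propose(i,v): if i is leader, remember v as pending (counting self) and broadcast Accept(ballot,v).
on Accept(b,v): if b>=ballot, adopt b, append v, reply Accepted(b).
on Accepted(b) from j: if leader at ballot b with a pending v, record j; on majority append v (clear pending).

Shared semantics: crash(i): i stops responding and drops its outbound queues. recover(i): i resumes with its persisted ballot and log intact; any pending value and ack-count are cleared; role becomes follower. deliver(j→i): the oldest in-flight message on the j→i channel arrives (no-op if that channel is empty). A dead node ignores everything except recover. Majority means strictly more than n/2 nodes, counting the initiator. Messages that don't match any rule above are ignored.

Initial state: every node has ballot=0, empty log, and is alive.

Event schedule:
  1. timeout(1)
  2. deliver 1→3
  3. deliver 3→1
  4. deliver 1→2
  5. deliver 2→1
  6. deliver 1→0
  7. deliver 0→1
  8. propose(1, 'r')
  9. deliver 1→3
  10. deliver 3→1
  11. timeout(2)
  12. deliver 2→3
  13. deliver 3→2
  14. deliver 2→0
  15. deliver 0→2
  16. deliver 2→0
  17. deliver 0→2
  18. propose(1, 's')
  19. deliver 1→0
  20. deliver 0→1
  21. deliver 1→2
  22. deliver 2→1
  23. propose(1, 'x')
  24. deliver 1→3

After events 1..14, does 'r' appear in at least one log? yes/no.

yes

[1] timeout(1) → N1(cand b5 [-])
[2] deliver 1→3 → N3(foll b5 [-])
[3] deliver 3→1 → ∅
[4] deliver 1→2 → N2(foll b5 [-])
[5] deliver 2→1 → N1(lead b5 [-])
[6] deliver 1→0 → N0(foll b5 [-])
[7] deliver 0→1 → ∅
[8] propose(1,'r') → ∅
[9] deliver 1→3 → N3(foll b5 [r])
[10] deliver 3→1 → ∅
[11] timeout(2) → N2(cand b10 [-])
[12] deliver 2→3 → N3(foll b10 [r])
[13] deliver 3→2 → ∅
[14] deliver 2→0 → N0(foll b10 [-])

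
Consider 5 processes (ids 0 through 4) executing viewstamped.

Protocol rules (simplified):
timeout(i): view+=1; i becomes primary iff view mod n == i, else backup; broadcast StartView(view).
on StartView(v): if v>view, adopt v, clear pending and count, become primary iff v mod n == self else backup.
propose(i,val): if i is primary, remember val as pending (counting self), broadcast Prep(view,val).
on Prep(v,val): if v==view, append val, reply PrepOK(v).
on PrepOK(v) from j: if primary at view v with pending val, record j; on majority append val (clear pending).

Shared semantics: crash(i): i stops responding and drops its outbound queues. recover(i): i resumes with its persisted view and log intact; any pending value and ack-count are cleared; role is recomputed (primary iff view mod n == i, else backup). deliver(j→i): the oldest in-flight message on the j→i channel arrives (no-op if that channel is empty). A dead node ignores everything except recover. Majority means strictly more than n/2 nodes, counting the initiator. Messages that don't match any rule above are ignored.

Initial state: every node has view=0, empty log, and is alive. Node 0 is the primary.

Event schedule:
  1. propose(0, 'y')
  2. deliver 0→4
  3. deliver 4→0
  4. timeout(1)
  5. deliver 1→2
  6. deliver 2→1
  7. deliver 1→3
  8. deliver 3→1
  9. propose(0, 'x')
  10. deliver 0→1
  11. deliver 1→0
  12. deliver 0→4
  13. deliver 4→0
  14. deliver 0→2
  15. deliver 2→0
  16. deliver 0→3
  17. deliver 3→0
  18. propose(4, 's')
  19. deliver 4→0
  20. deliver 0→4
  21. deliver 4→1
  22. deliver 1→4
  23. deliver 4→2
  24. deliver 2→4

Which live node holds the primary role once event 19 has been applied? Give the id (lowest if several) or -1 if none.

step 1 propose(0,'y'): —
step 2 deliver 0→4: 4={back,v=0,log=y}
step 3 deliver 4→0: —
step 4 timeout(1): 1={prim,v=1,log=-}
step 5 deliver 1→2: 2={back,v=1,log=-}
step 6 deliver 2→1: —
step 7 deliver 1→3: 3={back,v=1,log=-}
step 8 deliver 3→1: —
step 9 propose(0,'x'): —
step 10 deliver 0→1: —
step 11 deliver 1→0: 0={back,v=1,log=-}
step 12 deliver 0→4: 4={back,v=0,log=y,x}
step 13 deliver 4→0: —
step 14 deliver 0→2: —
step 15 deliver 2→0: —
step 16 deliver 0→3: —
step 17 deliver 3→0: —
step 18 propose(4,'s'): —
step 19 deliver 4→0: —

1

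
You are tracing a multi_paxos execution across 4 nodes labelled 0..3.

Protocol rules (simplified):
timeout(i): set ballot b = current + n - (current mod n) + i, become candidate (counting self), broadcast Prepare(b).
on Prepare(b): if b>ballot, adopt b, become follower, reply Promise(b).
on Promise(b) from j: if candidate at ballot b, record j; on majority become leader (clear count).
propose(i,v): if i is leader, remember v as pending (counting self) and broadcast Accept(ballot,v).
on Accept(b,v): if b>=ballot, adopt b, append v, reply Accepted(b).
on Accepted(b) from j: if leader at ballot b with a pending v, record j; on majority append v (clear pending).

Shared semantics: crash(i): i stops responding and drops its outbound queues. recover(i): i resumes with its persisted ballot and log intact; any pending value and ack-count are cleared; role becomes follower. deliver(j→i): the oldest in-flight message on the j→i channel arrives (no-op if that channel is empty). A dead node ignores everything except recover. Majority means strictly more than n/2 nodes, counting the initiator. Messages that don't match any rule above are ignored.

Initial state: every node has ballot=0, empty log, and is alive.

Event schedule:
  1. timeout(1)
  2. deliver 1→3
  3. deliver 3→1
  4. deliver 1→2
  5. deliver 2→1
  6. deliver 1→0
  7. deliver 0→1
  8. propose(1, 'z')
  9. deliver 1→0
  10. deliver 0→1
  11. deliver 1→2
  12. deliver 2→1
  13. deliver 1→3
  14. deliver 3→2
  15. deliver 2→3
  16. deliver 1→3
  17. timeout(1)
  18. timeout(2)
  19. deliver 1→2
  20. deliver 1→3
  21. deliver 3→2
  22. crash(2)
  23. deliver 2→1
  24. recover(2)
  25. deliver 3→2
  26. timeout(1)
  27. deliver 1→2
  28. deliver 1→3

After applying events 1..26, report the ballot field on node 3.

9

1. timeout(1):  <1:cand b5 ->
2. deliver 1→3:  <3:foll b5 ->
3. deliver 3→1:  nop
4. deliver 1→2:  <2:foll b5 ->
5. deliver 2→1:  <1:lead b5 ->
6. deliver 1→0:  <0:foll b5 ->
7. deliver 0→1:  nop
8. propose(1,'z'):  nop
9. deliver 1→0:  <0:foll b5 z>
10. deliver 0→1:  nop
11. deliver 1→2:  <2:foll b5 z>
12. deliver 2→1:  <1:lead b5 z>
13. deliver 1→3:  <3:foll b5 z>
14. deliver 3→2:  nop
15. deliver 2→3:  nop
16. deliver 1→3:  nop
17. timeout(1):  <1:cand b9 z>
18. timeout(2):  <2:cand b10 z>
19. deliver 1→2:  nop
20. deliver 1→3:  <3:foll b9 z>
21. deliver 3→2:  nop
22. crash(2):  <2:✗cand b10 z>
23. deliver 2→1:  nop
24. recover(2):  <2:foll b10 z>
25. deliver 3→2:  nop
26. timeout(1):  <1:cand b13 z>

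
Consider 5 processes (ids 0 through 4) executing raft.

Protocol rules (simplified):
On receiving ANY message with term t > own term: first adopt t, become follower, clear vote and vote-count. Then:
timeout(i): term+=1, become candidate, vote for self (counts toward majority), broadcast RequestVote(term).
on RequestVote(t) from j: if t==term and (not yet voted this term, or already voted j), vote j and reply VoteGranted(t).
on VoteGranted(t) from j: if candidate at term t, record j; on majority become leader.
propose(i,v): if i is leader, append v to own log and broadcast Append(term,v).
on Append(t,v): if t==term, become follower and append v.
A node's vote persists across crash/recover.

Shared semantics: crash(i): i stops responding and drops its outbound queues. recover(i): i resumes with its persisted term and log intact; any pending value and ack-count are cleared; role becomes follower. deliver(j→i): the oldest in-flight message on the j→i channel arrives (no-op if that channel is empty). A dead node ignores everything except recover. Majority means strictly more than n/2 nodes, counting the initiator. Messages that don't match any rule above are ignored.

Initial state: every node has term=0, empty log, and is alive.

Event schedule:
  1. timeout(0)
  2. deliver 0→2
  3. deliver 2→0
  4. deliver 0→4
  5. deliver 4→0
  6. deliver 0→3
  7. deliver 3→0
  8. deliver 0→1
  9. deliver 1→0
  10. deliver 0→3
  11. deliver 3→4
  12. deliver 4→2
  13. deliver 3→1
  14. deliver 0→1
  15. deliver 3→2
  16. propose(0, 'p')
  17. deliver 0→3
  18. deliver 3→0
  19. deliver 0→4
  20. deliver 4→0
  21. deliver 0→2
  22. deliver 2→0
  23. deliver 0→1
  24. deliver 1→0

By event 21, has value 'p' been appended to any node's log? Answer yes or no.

yes

1. timeout(0):  <0:cand t1 ->
2. deliver 0→2:  <2:foll t1 ->
3. deliver 2→0:  nop
4. deliver 0→4:  <4:foll t1 ->
5. deliver 4→0:  <0:lead t1 ->
6. deliver 0→3:  <3:foll t1 ->
7. deliver 3→0:  nop
8. deliver 0→1:  <1:foll t1 ->
9. deliver 1→0:  nop
10. deliver 0→3:  nop
11. deliver 3→4:  nop
12. deliver 4→2:  nop
13. deliver 3→1:  nop
14. deliver 0→1:  nop
15. deliver 3→2:  nop
16. propose(0,'p'):  <0:lead t1 p>
17. deliver 0→3:  <3:foll t1 p>
18. deliver 3→0:  nop
19. deliver 0→4:  <4:foll t1 p>
20. deliver 4→0:  nop
21. deliver 0→2:  <2:foll t1 p>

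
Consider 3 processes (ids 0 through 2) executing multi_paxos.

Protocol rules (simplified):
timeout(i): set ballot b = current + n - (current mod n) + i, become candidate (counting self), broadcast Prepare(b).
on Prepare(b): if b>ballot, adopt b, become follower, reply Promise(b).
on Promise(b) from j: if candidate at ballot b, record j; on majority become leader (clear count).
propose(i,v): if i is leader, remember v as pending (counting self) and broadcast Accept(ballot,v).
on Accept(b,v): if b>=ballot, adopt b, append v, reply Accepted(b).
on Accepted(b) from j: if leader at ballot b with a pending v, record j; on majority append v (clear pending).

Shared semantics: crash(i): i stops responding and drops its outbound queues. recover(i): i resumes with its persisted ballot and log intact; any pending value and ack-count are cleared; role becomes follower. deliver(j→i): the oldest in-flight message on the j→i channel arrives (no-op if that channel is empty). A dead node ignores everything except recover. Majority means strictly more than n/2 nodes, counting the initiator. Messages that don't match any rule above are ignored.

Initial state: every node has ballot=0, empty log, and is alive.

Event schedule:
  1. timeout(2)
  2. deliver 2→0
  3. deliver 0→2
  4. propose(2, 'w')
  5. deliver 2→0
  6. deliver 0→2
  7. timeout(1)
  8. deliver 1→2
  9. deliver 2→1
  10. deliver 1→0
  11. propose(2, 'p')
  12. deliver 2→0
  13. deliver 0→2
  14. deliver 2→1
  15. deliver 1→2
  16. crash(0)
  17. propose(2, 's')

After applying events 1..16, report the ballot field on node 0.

[1] timeout(2) → N2(cand b5 [-])
[2] deliver 2→0 → N0(foll b5 [-])
[3] deliver 0→2 → N2(lead b5 [-])
[4] propose(2,'w') → ∅
[5] deliver 2→0 → N0(foll b5 [w])
[6] deliver 0→2 → N2(lead b5 [w])
[7] timeout(1) → N1(cand b4 [-])
[8] deliver 1→2 → ∅
[9] deliver 2→1 → N1(foll b5 [-])
[10] deliver 1→0 → ∅
[11] propose(2,'p') → ∅
[12] deliver 2→0 → N0(foll b5 [w,p])
[13] deliver 0→2 → N2(lead b5 [w,p])
[14] deliver 2→1 → N1(foll b5 [w])
[15] deliver 1→2 → ∅
[16] crash(0) → N0(✗foll b5 [w,p])

5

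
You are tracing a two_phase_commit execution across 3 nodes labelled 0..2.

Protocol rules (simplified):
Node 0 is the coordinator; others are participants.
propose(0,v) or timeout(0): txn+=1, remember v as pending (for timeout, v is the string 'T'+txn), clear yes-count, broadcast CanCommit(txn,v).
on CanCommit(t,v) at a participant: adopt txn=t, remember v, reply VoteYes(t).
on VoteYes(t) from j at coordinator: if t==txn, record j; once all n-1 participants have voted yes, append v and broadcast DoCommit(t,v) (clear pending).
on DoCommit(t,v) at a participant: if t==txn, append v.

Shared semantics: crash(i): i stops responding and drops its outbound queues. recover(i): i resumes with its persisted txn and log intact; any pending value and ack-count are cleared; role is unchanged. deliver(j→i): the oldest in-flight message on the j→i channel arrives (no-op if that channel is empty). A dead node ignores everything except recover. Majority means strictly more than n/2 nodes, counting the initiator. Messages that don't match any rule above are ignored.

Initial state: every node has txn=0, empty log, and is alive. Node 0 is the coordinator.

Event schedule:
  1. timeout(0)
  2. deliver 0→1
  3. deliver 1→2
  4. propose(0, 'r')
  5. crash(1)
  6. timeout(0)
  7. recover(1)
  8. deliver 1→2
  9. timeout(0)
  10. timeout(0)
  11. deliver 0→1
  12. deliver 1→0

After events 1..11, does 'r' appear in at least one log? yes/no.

e1 timeout(0): 0[coor,t=1,-]
e2 deliver 0→1: 1[part,t=1,-]
e3 deliver 1→2: ·
e4 propose(0,'r'): 0[coor,t=2,-]
e5 crash(1): 1[✗part,t=1,-]
e6 timeout(0): 0[coor,t=3,-]
e7 recover(1): 1[part,t=1,-]
e8 deliver 1→2: ·
e9 timeout(0): 0[coor,t=4,-]
e10 timeout(0): 0[coor,t=5,-]
e11 deliver 0→1: 1[part,t=2,-]

no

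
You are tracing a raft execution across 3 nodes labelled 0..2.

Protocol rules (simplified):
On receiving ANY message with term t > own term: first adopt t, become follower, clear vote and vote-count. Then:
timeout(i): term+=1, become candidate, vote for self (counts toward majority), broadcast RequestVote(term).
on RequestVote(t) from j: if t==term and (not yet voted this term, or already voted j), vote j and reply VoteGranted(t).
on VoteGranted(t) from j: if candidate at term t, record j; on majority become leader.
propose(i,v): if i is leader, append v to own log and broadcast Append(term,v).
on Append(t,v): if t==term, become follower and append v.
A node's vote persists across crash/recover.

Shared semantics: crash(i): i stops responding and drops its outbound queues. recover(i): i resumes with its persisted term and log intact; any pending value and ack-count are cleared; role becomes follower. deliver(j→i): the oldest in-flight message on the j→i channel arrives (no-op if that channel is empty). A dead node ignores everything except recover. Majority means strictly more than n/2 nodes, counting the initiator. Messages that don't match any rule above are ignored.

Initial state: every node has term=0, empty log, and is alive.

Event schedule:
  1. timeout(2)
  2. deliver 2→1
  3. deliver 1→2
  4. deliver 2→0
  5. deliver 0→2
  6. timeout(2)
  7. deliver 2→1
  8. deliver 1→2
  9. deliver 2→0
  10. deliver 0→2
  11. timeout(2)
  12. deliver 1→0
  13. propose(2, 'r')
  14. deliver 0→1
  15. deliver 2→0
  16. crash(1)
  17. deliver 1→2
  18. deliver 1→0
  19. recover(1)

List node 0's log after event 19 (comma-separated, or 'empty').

empty

after 1 — timeout(2): n2:cand/t1/[-]
after 2 — deliver 2→1: n1:foll/t1/[-]
after 3 — deliver 1→2: n2:lead/t1/[-]
after 4 — deliver 2→0: n0:foll/t1/[-]
after 5 — deliver 0→2: ·
after 6 — timeout(2): n2:cand/t2/[-]
after 7 — deliver 2→1: n1:foll/t2/[-]
after 8 — deliver 1→2: n2:lead/t2/[-]
after 9 — deliver 2→0: n0:foll/t2/[-]
after 10 — deliver 0→2: ·
after 11 — timeout(2): n2:cand/t3/[-]
after 12 — deliver 1→0: ·
after 13 — propose(2,'r'): ·
after 14 — deliver 0→1: ·
after 15 — deliver 2→0: n0:foll/t3/[-]
after 16 — crash(1): n1:✗foll/t2/[-]
after 17 — deliver 1→2: ·
after 18 — deliver 1→0: ·
after 19 — recover(1): n1:foll/t2/[-]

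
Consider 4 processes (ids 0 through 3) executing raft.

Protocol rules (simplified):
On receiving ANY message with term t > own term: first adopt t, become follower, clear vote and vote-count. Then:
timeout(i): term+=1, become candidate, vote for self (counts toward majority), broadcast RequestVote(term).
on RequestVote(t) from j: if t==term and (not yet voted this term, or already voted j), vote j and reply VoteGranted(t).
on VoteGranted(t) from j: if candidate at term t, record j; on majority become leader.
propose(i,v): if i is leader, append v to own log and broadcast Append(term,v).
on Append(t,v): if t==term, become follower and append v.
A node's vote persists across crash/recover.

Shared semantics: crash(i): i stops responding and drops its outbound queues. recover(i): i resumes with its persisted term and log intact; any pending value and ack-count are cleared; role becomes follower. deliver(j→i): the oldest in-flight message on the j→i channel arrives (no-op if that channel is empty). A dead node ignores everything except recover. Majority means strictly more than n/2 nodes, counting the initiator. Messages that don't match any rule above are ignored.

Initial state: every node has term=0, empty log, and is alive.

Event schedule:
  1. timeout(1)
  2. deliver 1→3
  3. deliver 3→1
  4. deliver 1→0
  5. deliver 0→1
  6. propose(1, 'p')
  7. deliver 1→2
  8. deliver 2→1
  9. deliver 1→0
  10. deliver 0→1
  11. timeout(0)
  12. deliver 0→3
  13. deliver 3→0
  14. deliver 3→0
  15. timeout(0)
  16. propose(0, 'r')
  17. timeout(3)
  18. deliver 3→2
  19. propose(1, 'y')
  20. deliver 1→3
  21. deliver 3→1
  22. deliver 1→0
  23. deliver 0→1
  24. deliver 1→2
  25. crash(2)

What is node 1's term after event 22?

3

step 1 timeout(1): 1={cand,t=1,log=-}
step 2 deliver 1→3: 3={foll,t=1,log=-}
step 3 deliver 3→1: —
step 4 deliver 1→0: 0={foll,t=1,log=-}
step 5 deliver 0→1: 1={lead,t=1,log=-}
step 6 propose(1,'p'): 1={lead,t=1,log=p}
step 7 deliver 1→2: 2={foll,t=1,log=-}
step 8 deliver 2→1: —
step 9 deliver 1→0: 0={foll,t=1,log=p}
step 10 deliver 0→1: —
step 11 timeout(0): 0={cand,t=2,log=p}
step 12 deliver 0→3: 3={foll,t=2,log=-}
step 13 deliver 3→0: —
step 14 deliver 3→0: —
step 15 timeout(0): 0={cand,t=3,log=p}
step 16 propose(0,'r'): —
step 17 timeout(3): 3={cand,t=3,log=-}
step 18 deliver 3→2: 2={foll,t=3,log=-}
step 19 propose(1,'y'): 1={lead,t=1,log=p,y}
step 20 deliver 1→3: —
step 21 deliver 3→1: 1={foll,t=3,log=p,y}
step 22 deliver 1→0: —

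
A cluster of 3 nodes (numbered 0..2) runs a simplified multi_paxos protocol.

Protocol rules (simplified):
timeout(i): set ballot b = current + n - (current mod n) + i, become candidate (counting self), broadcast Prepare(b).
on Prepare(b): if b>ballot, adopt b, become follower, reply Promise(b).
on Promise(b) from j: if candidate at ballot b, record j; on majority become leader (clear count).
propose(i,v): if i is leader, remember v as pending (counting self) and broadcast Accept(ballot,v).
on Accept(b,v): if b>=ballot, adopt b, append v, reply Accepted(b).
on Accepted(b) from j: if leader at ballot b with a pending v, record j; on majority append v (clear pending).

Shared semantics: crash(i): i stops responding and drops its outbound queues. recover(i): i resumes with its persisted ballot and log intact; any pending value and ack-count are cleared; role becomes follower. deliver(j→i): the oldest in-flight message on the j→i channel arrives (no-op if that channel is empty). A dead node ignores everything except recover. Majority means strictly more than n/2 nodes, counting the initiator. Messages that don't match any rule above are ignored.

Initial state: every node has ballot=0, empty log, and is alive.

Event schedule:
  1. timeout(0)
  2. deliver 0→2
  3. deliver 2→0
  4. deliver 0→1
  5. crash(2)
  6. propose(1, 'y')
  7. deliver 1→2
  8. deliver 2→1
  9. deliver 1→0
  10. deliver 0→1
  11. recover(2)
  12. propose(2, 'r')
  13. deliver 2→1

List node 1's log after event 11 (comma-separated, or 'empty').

after 1 — timeout(0): n0:cand/b3/[-]
after 2 — deliver 0→2: n2:foll/b3/[-]
after 3 — deliver 2→0: n0:lead/b3/[-]
after 4 — deliver 0→1: n1:foll/b3/[-]
after 5 — crash(2): n2:✗foll/b3/[-]
after 6 — propose(1,'y'): ·
after 7 — deliver 1→2: ·
after 8 — deliver 2→1: ·
after 9 — deliver 1→0: ·
after 10 — deliver 0→1: ·
after 11 — recover(2): n2:foll/b3/[-]

empty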